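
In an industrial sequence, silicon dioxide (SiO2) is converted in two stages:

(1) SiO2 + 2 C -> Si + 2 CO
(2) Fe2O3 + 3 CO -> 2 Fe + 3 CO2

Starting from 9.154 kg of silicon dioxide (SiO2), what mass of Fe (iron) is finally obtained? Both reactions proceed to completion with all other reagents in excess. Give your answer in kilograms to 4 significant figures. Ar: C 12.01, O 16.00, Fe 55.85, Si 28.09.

11.34 kg

M(SiO2) = 28.09 + 2(16.00) = 60.09 g/mol.
M(Fe) = 55.85 g/mol.
9.154 kg = 9154.0 g.
n(SiO2) = 9154.0 / 60.09 = 152.34 mol.
Step 1 gives a 1:2 ratio of SiO2 to CO, so n(CO) = 304.68 mol.
In step 2 the CO:Fe ratio is 3:2, so n(Fe) = 203.12 mol.
Mass of Fe = 203.12 × 55.85 = 11344 g = 11.34 kg.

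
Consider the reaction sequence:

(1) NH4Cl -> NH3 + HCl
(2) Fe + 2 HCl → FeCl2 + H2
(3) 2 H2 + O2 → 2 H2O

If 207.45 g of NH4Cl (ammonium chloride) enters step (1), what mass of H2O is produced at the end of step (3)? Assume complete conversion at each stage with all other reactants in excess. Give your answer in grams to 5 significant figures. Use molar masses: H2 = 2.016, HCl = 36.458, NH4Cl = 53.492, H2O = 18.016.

n(NH4Cl) = 207.45 / 53.492 = 3.87815 mol.
Reaction (1): NH4Cl→HCl ratio 1:1 ⇒ n(HCl) = 3.87815 mol.
Reaction (2): HCl→H2 ratio 2:1 ⇒ n(H2) = 1.93908 mol.
Reaction (3): H2→H2O ratio 2:2 ⇒ n(H2O) = 1.93908 mol.
Mass of H2O = 1.93908 × 18.016 = 34.9344 g.

34.934 g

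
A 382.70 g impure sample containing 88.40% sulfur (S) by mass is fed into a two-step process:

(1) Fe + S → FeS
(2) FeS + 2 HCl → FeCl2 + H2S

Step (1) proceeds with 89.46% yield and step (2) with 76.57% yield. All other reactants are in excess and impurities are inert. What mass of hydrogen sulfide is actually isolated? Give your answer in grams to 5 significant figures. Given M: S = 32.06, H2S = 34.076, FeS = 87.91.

Pure S = 382.70 × 0.8840 = 338.307 g.
n(S) = 338.307 / 32.06 = 10.5523 mol.
Step 1 (S:FeS = 1:1): theoretical n(FeS) = 10.5523 mol; at 89.46% yield, n(FeS) = 9.44009 mol.
Step 2 (FeS:H2S = 1:1): theoretical n(H2S) = 9.44009 mol, so theoretical mass = 9.44009 × 34.076 = 321.680 g.
At 76.57% yield, actual mass of H2S = 321.680 × 0.7657 = 246.311 g.

246.31 g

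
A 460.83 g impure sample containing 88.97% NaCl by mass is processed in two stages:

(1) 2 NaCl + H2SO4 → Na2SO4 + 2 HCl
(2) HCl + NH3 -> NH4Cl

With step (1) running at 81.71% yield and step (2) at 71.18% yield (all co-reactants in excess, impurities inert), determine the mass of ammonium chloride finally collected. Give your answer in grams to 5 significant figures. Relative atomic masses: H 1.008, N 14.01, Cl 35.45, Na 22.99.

218.27 g

Pure NaCl = 460.83 × 0.8897 = 410.000 g.
M(NaCl) = 22.99 + 35.45 = 58.44 g/mol.
M(NH4Cl) = 14.01 + 4(1.008) + 35.45 = 53.492 g/mol.
n(NaCl) = 410.000 / 58.44 = 7.01575 mol.
Step 1 (NaCl:HCl = 2:2): theoretical n(HCl) = 7.01575 mol; at 81.71% yield, n(HCl) = 5.73257 mol.
Step 2 (HCl:NH4Cl = 1:1): theoretical n(NH4Cl) = 5.73257 mol, so theoretical mass = 5.73257 × 53.492 = 306.647 g.
At 71.18% yield, actual mass of NH4Cl = 306.647 × 0.7118 = 218.271 g.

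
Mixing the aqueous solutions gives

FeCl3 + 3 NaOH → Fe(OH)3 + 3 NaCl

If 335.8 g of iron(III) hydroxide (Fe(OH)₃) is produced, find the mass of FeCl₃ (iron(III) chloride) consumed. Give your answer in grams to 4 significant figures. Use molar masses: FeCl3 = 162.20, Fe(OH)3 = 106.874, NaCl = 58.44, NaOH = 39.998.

509.6 g

n(Fe(OH)3) = 335.80 g / 106.874 g/mol = 3.1420 mol.
From the equation the Fe(OH)3:FeCl3 mole ratio is 1:1, so n(FeCl3) = 3.1420 × 1/1 = 3.1420 mol.
Mass of FeCl3 = 3.1420 mol × 162.20 g/mol = 509.64 g.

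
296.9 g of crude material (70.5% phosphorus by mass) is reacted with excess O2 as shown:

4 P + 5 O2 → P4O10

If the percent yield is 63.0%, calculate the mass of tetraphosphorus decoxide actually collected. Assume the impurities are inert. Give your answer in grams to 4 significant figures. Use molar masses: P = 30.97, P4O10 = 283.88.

Pure P available = 296.9 g × 0.705 = 209.31 g.
n(P) = 209.31 g / 30.97 g/mol = 6.7586 mol.
From the equation the P:P4O10 mole ratio is 4:1, so n(P4O10) = 6.7586 × 1/4 = 1.6897 mol.
Mass of P4O10 = 1.6897 mol × 283.88 g/mol = 479.66 g.
Actual mass collected = 479.66 g × 0.630 = 302.19 g.

302.2 g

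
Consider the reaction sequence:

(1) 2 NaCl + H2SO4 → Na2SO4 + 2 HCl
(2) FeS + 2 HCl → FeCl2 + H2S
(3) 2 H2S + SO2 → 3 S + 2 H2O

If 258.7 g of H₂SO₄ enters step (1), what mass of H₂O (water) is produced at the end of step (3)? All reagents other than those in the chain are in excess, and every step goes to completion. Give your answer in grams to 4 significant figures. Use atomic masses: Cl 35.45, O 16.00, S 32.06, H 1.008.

47.52 g

M(H2SO4) = 2(1.008) + 32.06 + 4(16.00) = 98.076 g/mol.
M(H2O) = 2(1.008) + 16.00 = 18.016 g/mol.
n(H2SO4) = 258.7 / 98.076 = 2.6378 mol.
Reaction (1): H2SO4→HCl ratio 1:2 ⇒ n(HCl) = 5.2755 mol.
Reaction (2): HCl→H2S ratio 2:1 ⇒ n(H2S) = 2.6378 mol.
Reaction (3): H2S→H2O ratio 2:2 ⇒ n(H2O) = 2.6378 mol.
Mass of H2O = 2.6378 × 18.016 = 47.522 g.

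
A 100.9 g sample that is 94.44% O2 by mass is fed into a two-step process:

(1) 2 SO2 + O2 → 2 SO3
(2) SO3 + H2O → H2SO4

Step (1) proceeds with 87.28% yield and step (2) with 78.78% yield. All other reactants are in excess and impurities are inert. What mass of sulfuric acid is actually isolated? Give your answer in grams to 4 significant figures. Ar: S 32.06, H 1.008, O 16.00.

Pure O2 = 100.9 × 0.9444 = 95.290 g.
M(O2) = 2(16.00) = 32.00 g/mol.
M(H2SO4) = 2(1.008) + 32.06 + 4(16.00) = 98.076 g/mol.
n(O2) = 95.290 / 32.00 = 2.9778 mol.
Step 1 (O2:SO3 = 1:2): theoretical n(SO3) = 5.9556 mol; at 87.28% yield, n(SO3) = 5.1981 mol.
Step 2 (SO3:H2SO4 = 1:1): theoretical n(H2SO4) = 5.1981 mol, so theoretical mass = 5.1981 × 98.076 = 509.81 g.
At 78.78% yield, actual mass of H2SO4 = 509.81 × 0.7878 = 401.62 g.

401.6 g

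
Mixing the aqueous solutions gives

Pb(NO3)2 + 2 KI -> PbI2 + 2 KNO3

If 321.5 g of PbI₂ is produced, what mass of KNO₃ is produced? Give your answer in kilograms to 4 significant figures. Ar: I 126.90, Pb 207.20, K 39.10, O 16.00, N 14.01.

M(PbI2) = 207.20 + 2(126.90) = 461.00 g/mol.
M(KNO3) = 39.10 + 14.01 + 3(16.00) = 101.11 g/mol.
n(PbI2) = 321.50 g / 461.00 g/mol = 0.69740 mol.
From the equation the PbI2:KNO3 mole ratio is 1:2, so n(KNO3) = 0.69740 × 2/1 = 1.3948 mol.
Mass of KNO3 = 1.3948 mol × 101.11 g/mol = 141.03 g.
Converting to kg: 141.03 g = 0.1410 kg.

0.1410 kg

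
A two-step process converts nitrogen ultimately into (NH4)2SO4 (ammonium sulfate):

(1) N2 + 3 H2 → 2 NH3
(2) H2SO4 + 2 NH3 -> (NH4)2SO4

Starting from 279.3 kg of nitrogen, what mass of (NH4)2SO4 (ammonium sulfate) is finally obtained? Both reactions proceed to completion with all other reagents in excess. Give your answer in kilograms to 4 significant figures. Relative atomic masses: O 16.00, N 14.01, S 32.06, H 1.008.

1317 kg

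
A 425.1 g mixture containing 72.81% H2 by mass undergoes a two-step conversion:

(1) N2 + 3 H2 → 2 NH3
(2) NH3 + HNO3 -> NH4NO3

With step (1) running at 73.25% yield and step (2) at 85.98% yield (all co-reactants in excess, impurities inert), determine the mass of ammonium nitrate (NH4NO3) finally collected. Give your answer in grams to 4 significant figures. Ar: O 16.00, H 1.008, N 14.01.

Pure H2 = 425.1 × 0.7281 = 309.52 g.
M(H2) = 2(1.008) = 2.016 g/mol.
M(NH4NO3) = 2(14.01) + 4(1.008) + 3(16.00) = 80.052 g/mol.
n(H2) = 309.52 / 2.016 = 153.53 mol.
Step 1 (H2:NH3 = 3:2): theoretical n(NH3) = 102.35 mol; at 73.25% yield, n(NH3) = 74.974 mol.
Step 2 (NH3:NH4NO3 = 1:1): theoretical n(NH4NO3) = 74.974 mol, so theoretical mass = 74.974 × 80.052 = 6001.8 g.
At 85.98% yield, actual mass of NH4NO3 = 6001.8 × 0.8598 = 5160.3 g.

5160 g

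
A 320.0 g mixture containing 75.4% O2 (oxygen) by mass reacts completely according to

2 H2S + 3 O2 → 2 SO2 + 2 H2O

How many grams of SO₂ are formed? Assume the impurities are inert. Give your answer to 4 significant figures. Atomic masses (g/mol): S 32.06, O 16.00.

322.0 g

Mass of pure O2 = 320.0 g × 0.754 = 241.28 g.
M(O2) = 2(16.00) = 32.00 g/mol.
M(SO2) = 32.06 + 2(16.00) = 64.06 g/mol.
n(O2) = 241.28 g / 32.00 g/mol = 7.5400 mol.
From the equation the O2:SO2 mole ratio is 3:2, so n(SO2) = 7.5400 × 2/3 = 5.0267 mol.
Mass of SO2 = 5.0267 mol × 64.06 g/mol = 322.01 g.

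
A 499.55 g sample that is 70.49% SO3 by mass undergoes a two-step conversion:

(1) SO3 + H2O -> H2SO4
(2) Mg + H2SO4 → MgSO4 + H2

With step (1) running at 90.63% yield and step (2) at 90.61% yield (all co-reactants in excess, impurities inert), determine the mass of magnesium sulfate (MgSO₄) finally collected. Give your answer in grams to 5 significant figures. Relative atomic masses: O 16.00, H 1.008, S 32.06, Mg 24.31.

Pure SO3 = 499.55 × 0.7049 = 352.133 g.
M(SO3) = 32.06 + 3(16.00) = 80.06 g/mol.
M(MgSO4) = 24.31 + 32.06 + 4(16.00) = 120.37 g/mol.
n(SO3) = 352.133 / 80.06 = 4.39836 mol.
Step 1 (SO3:H2SO4 = 1:1): theoretical n(H2SO4) = 4.39836 mol; at 90.63% yield, n(H2SO4) = 3.98623 mol.
Step 2 (H2SO4:MgSO4 = 1:1): theoretical n(MgSO4) = 3.98623 mol, so theoretical mass = 3.98623 × 120.37 = 479.823 g.
At 90.61% yield, actual mass of MgSO4 = 479.823 × 0.9061 = 434.768 g.

434.77 g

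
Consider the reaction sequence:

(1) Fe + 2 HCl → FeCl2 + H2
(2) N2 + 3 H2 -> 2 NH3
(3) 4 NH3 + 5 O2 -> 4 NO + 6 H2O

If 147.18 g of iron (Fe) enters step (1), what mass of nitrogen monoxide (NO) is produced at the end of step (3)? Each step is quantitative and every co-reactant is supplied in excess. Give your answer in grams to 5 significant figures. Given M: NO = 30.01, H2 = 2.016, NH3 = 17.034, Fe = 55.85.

52.723 g

n(Fe) = 147.18 / 55.85 = 2.63527 mol.
Reaction (1): Fe→H2 ratio 1:1 ⇒ n(H2) = 2.63527 mol.
Reaction (2): H2→NH3 ratio 3:2 ⇒ n(NH3) = 1.75685 mol.
Reaction (3): NH3→NO ratio 4:4 ⇒ n(NO) = 1.75685 mol.
Mass of NO = 1.75685 × 30.01 = 52.7230 g.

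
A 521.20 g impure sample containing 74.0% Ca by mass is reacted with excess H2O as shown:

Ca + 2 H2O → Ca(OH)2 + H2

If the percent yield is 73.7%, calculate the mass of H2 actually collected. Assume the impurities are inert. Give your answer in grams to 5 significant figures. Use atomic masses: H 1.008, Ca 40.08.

14.298 g

Pure Ca available = 521.20 g × 0.740 = 385.688 g.
M(Ca) = 40.08 g/mol.
M(H2) = 2(1.008) = 2.016 g/mol.
n(Ca) = 385.688 g / 40.08 g/mol = 9.62295 mol.
From the equation the Ca:H2 mole ratio is 1:1, so n(H2) = 9.62295 × 1/1 = 9.62295 mol.
Mass of H2 = 9.62295 mol × 2.016 g/mol = 19.3999 g.
Actual mass collected = 19.3999 g × 0.737 = 14.2977 g.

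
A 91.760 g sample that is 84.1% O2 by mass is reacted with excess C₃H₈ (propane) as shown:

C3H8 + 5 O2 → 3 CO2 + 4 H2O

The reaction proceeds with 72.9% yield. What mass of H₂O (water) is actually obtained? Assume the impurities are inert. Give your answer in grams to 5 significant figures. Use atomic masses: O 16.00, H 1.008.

25.338 g

Pure O2 available = 91.760 g × 0.841 = 77.1702 g.
M(O2) = 2(16.00) = 32.00 g/mol.
M(H2O) = 2(1.008) + 16.00 = 18.016 g/mol.
n(O2) = 77.1702 g / 32.00 g/mol = 2.41157 mol.
From the equation the O2:H2O mole ratio is 5:4, so n(H2O) = 2.41157 × 4/5 = 1.92925 mol.
Mass of H2O = 1.92925 mol × 18.016 g/mol = 34.7574 g.
Actual mass collected = 34.7574 g × 0.729 = 25.3382 g.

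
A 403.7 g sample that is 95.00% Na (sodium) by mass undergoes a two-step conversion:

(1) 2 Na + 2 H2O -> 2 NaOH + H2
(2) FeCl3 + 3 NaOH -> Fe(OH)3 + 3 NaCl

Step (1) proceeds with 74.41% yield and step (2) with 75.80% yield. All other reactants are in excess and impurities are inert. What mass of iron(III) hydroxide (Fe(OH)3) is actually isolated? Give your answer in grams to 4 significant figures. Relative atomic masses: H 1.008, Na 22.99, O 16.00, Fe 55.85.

Pure Na = 403.7 × 0.9500 = 383.51 g.
M(Na) = 22.99 g/mol.
M(Fe(OH)3) = 55.85 + 3(16.00) + 3(1.008) = 106.874 g/mol.
n(Na) = 383.51 / 22.99 = 16.682 mol.
Step 1 (Na:NaOH = 2:2): theoretical n(NaOH) = 16.682 mol; at 74.41% yield, n(NaOH) = 12.413 mol.
Step 2 (NaOH:Fe(OH)3 = 3:1): theoretical n(Fe(OH)3) = 4.1376 mol, so theoretical mass = 4.1376 × 106.874 = 442.21 g.
At 75.80% yield, actual mass of Fe(OH)3 = 442.21 × 0.7580 = 335.19 g.

335.2 g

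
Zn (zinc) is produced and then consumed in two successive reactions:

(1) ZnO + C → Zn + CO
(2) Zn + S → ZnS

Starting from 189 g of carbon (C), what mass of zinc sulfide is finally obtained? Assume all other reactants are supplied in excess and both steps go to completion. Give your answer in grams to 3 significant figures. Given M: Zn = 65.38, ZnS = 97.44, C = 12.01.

n(C) = 189.0 / 12.01 = 15.74 mol.
Step 1 gives a 1:1 ratio of C to Zn, so n(Zn) = 15.74 mol.
In step 2 the Zn:ZnS ratio is 1:1, so n(ZnS) = 15.74 mol.
Mass of ZnS = 15.74 × 97.44 = 1533 g.

1530 g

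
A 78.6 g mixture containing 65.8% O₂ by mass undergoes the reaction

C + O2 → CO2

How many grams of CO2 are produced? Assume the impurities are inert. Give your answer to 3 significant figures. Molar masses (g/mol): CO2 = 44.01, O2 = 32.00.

71.1 g

Mass of pure O2 = 78.6 g × 0.658 = 51.72 g.
n(O2) = 51.72 g / 32.00 g/mol = 1.616 mol.
From the equation the O2:CO2 mole ratio is 1:1, so n(CO2) = 1.616 × 1/1 = 1.616 mol.
Mass of CO2 = 1.616 mol × 44.01 g/mol = 71.13 g.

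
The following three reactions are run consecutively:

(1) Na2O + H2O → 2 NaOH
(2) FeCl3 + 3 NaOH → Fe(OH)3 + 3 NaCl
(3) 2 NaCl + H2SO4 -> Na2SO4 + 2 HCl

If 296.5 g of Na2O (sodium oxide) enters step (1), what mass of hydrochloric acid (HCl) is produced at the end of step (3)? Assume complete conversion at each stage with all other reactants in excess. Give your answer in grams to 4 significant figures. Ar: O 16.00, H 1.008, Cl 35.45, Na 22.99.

348.8 g

M(Na2O) = 2(22.99) + 16.00 = 61.98 g/mol.
M(HCl) = 1.008 + 35.45 = 36.458 g/mol.
n(Na2O) = 296.5 / 61.98 = 4.7838 mol.
Reaction (1): Na2O→NaOH ratio 1:2 ⇒ n(NaOH) = 9.5676 mol.
Reaction (2): NaOH→NaCl ratio 3:3 ⇒ n(NaCl) = 9.5676 mol.
Reaction (3): NaCl→HCl ratio 2:2 ⇒ n(HCl) = 9.5676 mol.
Mass of HCl = 9.5676 × 36.458 = 348.82 g.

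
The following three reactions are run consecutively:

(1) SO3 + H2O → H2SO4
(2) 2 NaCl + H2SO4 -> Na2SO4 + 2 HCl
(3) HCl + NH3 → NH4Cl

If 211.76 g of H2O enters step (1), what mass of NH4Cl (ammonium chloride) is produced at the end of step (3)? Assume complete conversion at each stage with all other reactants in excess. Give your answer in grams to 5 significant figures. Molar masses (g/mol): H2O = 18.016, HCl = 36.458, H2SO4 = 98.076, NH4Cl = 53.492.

1257.5 g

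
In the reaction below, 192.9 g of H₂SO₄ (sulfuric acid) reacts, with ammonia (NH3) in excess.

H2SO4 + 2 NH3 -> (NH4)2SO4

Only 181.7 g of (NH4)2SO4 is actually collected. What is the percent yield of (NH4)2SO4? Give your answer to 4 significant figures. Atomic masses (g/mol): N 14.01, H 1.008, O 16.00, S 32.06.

69.91 %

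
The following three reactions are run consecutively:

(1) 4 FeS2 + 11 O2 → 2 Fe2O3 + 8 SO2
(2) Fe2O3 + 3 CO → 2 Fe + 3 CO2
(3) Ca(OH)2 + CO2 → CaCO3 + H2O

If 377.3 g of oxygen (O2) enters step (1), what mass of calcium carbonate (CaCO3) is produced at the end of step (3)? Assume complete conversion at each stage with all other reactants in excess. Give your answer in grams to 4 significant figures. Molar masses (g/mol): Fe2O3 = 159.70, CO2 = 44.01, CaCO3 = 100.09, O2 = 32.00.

643.7 g

n(O2) = 377.3 / 32.00 = 11.791 mol.
Reaction (1): O2→Fe2O3 ratio 11:2 ⇒ n(Fe2O3) = 2.1438 mol.
Reaction (2): Fe2O3→CO2 ratio 1:3 ⇒ n(CO2) = 6.4313 mol.
Reaction (3): CO2→CaCO3 ratio 1:1 ⇒ n(CaCO3) = 6.4313 mol.
Mass of CaCO3 = 6.4313 × 100.09 = 643.70 g.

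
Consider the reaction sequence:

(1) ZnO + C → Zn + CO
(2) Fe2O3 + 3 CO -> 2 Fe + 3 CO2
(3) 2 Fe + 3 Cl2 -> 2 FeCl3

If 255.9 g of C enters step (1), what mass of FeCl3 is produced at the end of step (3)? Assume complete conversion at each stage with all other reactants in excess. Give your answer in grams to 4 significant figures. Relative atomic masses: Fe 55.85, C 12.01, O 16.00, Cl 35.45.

M(C) = 12.01 g/mol.
M(FeCl3) = 55.85 + 3(35.45) = 162.20 g/mol.
n(C) = 255.9 / 12.01 = 21.307 mol.
Reaction (1): C→CO ratio 1:1 ⇒ n(CO) = 21.307 mol.
Reaction (2): CO→Fe ratio 3:2 ⇒ n(Fe) = 14.205 mol.
Reaction (3): Fe→FeCl3 ratio 2:2 ⇒ n(FeCl3) = 14.205 mol.
Mass of FeCl3 = 14.205 × 162.20 = 2304.0 g.

2304 g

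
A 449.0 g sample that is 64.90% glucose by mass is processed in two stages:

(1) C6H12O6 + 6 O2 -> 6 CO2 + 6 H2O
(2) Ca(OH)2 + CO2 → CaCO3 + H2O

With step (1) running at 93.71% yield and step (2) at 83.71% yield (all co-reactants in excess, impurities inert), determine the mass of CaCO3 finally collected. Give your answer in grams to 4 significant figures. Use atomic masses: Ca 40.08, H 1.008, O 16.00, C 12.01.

762.0 g

Pure C6H12O6 = 449.0 × 0.6490 = 291.40 g.
M(C6H12O6) = 6(12.01) + 12(1.008) + 6(16.00) = 180.156 g/mol.
M(CaCO3) = 40.08 + 12.01 + 3(16.00) = 100.09 g/mol.
n(C6H12O6) = 291.40 / 180.156 = 1.6175 mol.
Step 1 (C6H12O6:CO2 = 1:6): theoretical n(CO2) = 9.7050 mol; at 93.71% yield, n(CO2) = 9.0945 mol.
Step 2 (CO2:CaCO3 = 1:1): theoretical n(CaCO3) = 9.0945 mol, so theoretical mass = 9.0945 × 100.09 = 910.27 g.
At 83.71% yield, actual mass of CaCO3 = 910.27 × 0.8371 = 761.99 g.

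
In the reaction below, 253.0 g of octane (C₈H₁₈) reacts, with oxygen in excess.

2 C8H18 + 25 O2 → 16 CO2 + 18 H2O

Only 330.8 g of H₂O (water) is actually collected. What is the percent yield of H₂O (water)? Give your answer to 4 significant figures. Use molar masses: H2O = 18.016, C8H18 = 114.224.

92.11 %

n(C8H18) = 253.00 g / 114.224 g/mol = 2.2149 mol.
From the equation the C8H18:H2O mole ratio is 2:18, so n(H2O) = 2.2149 × 18/2 = 19.935 mol.
Mass of H2O = 19.935 mol × 18.016 g/mol = 359.14 g.
This is the theoretical yield. Percent yield = 330.8 g / 359.14 g × 100% = 92.109%.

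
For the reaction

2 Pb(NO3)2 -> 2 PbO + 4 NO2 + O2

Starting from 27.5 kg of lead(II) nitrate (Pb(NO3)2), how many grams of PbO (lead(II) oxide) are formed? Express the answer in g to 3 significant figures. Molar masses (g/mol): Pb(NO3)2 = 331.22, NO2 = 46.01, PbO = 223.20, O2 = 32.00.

18500 g

Convert: 27.5 kg = 27500 g.
n(Pb(NO3)2) = 27500 g / 331.22 g/mol = 83.03 mol.
From the equation the Pb(NO3)2:PbO mole ratio is 2:2, so n(PbO) = 83.03 × 2/2 = 83.03 mol.
Mass of PbO = 83.03 mol × 223.20 g/mol = 18530 g.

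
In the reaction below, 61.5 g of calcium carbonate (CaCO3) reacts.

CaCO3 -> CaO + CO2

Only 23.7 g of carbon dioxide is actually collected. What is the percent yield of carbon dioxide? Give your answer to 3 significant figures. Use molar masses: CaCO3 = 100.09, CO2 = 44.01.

87.6 %

n(CaCO3) = 61.50 g / 100.09 g/mol = 0.6144 mol.
From the equation the CaCO3:CO2 mole ratio is 1:1, so n(CO2) = 0.6144 × 1/1 = 0.6144 mol.
Mass of CO2 = 0.6144 mol × 44.01 g/mol = 27.04 g.
This is the theoretical yield. Percent yield = 23.7 g / 27.04 g × 100% = 87.64%.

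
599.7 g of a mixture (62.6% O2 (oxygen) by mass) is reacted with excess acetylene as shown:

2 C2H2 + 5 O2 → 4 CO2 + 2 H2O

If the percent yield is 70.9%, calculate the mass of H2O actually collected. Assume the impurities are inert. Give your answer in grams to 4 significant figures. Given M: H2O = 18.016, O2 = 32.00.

Pure O2 available = 599.7 g × 0.626 = 375.41 g.
n(O2) = 375.41 g / 32.00 g/mol = 11.732 mol.
From the equation the O2:H2O mole ratio is 5:2, so n(H2O) = 11.732 × 2/5 = 4.6927 mol.
Mass of H2O = 4.6927 mol × 18.016 g/mol = 84.543 g.
Actual mass collected = 84.543 g × 0.709 = 59.941 g.

59.94 g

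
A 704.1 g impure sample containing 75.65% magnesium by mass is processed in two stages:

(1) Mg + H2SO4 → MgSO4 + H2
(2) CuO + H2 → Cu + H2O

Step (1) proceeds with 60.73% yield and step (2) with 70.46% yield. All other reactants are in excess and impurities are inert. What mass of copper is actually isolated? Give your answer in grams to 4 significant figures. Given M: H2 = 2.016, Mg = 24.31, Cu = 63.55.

595.8 g

Pure Mg = 704.1 × 0.7565 = 532.65 g.
n(Mg) = 532.65 / 24.31 = 21.911 mol.
Step 1 (Mg:H2 = 1:1): theoretical n(H2) = 21.911 mol; at 60.73% yield, n(H2) = 13.306 mol.
Step 2 (H2:Cu = 1:1): theoretical n(Cu) = 13.306 mol, so theoretical mass = 13.306 × 63.55 = 845.62 g.
At 70.46% yield, actual mass of Cu = 845.62 × 0.7046 = 595.83 g.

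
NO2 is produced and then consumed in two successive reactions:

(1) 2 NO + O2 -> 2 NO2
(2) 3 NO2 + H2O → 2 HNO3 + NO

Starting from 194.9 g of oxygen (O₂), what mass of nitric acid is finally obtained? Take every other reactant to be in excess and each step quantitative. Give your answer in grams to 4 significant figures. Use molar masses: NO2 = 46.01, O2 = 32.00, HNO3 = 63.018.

511.8 g

n(O2) = 194.90 / 32.00 = 6.0906 mol.
Step 1 gives a 1:2 ratio of O2 to NO2, so n(NO2) = 12.181 mol.
In step 2 the NO2:HNO3 ratio is 3:2, so n(HNO3) = 8.1208 mol.
Mass of HNO3 = 8.1208 × 63.018 = 511.76 g.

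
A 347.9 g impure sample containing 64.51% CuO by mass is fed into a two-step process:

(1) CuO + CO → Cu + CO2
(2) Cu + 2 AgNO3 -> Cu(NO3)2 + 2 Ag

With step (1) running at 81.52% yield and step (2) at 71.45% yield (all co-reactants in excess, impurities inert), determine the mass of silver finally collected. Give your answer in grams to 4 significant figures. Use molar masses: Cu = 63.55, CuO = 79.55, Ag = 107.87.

Pure CuO = 347.9 × 0.6451 = 224.43 g.
n(CuO) = 224.43 / 79.55 = 2.8212 mol.
Step 1 (CuO:Cu = 1:1): theoretical n(Cu) = 2.8212 mol; at 81.52% yield, n(Cu) = 2.2999 mol.
Step 2 (Cu:Ag = 1:2): theoretical n(Ag) = 4.5998 mol, so theoretical mass = 4.5998 × 107.87 = 496.18 g.
At 71.45% yield, actual mass of Ag = 496.18 × 0.7145 = 354.52 g.

354.5 g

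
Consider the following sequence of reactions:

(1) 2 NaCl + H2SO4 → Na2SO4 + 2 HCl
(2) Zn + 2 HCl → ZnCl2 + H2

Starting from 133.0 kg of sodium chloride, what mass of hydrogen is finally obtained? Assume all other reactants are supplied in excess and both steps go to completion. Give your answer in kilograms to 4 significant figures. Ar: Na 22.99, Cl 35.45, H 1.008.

2.294 kg

M(NaCl) = 22.99 + 35.45 = 58.44 g/mol.
M(H2) = 2(1.008) = 2.016 g/mol.
133.0 kg = 133000 g.
n(NaCl) = 133000 / 58.44 = 2275.8 mol.
Step 1 gives a 2:2 ratio of NaCl to HCl, so n(HCl) = 2275.8 mol.
In step 2 the HCl:H2 ratio is 2:1, so n(H2) = 1137.9 mol.
Mass of H2 = 1137.9 × 2.016 = 2294.0 g = 2.294 kg.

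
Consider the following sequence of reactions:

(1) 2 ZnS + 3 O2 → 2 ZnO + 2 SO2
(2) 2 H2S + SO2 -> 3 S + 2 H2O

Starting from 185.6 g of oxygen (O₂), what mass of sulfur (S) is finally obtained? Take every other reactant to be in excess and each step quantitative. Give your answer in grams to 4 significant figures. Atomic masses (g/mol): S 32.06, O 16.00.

371.9 g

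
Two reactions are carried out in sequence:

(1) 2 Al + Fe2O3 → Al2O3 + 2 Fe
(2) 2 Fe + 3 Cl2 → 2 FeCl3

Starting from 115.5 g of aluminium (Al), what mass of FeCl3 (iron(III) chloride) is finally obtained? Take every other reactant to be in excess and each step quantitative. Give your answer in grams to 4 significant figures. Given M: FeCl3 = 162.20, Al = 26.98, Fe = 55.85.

n(Al) = 115.50 / 26.98 = 4.2809 mol.
Step 1 gives a 2:2 ratio of Al to Fe, so n(Fe) = 4.2809 mol.
In step 2 the Fe:FeCl3 ratio is 2:2, so n(FeCl3) = 4.2809 mol.
Mass of FeCl3 = 4.2809 × 162.20 = 694.37 g.

694.4 g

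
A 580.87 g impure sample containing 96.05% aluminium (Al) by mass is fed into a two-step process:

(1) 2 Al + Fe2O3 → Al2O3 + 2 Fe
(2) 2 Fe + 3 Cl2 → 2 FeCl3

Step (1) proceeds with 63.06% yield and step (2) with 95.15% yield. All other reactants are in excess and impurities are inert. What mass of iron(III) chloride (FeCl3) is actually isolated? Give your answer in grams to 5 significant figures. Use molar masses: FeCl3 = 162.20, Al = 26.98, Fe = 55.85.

Pure Al = 580.87 × 0.9605 = 557.926 g.
n(Al) = 557.926 / 26.98 = 20.6792 mol.
Step 1 (Al:Fe = 2:2): theoretical n(Fe) = 20.6792 mol; at 63.06% yield, n(Fe) = 13.0403 mol.
Step 2 (Fe:FeCl3 = 2:2): theoretical n(FeCl3) = 13.0403 mol, so theoretical mass = 13.0403 × 162.20 = 2115.14 g.
At 95.15% yield, actual mass of FeCl3 = 2115.14 × 0.9515 = 2012.56 g.

2012.6 g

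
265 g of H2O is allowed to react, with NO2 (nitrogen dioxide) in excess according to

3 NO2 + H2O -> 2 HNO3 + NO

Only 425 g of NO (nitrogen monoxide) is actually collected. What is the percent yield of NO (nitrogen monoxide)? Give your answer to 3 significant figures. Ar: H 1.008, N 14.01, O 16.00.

96.3 %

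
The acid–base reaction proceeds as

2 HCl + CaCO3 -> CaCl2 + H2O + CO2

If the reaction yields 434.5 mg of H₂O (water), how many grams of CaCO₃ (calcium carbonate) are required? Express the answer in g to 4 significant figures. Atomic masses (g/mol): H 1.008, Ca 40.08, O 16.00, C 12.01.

2.414 g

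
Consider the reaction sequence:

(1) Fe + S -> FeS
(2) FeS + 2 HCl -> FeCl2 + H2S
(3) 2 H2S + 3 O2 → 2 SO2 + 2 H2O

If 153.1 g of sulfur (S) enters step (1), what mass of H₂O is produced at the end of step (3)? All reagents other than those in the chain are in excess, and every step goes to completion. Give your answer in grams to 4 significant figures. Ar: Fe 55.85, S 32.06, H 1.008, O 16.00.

M(S) = 32.06 g/mol.
M(H2O) = 2(1.008) + 16.00 = 18.016 g/mol.
n(S) = 153.1 / 32.06 = 4.7754 mol.
Reaction (1): S→FeS ratio 1:1 ⇒ n(FeS) = 4.7754 mol.
Reaction (2): FeS→H2S ratio 1:1 ⇒ n(H2S) = 4.7754 mol.
Reaction (3): H2S→H2O ratio 2:2 ⇒ n(H2O) = 4.7754 mol.
Mass of H2O = 4.7754 × 18.016 = 86.034 g.

86.03 g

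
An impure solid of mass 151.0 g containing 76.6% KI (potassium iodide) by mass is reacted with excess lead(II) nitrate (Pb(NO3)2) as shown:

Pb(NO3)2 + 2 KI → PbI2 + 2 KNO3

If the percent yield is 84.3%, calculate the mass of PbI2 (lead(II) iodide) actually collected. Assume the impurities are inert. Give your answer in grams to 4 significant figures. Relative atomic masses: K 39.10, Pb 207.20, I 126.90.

Pure KI available = 151.0 g × 0.766 = 115.67 g.
M(KI) = 39.10 + 126.90 = 166.00 g/mol.
M(PbI2) = 207.20 + 2(126.90) = 461.00 g/mol.
n(KI) = 115.67 g / 166.00 g/mol = 0.69678 mol.
From the equation the KI:PbI2 mole ratio is 2:1, so n(PbI2) = 0.69678 × 1/2 = 0.34839 mol.
Mass of PbI2 = 0.34839 mol × 461.00 g/mol = 160.61 g.
Actual mass collected = 160.61 g × 0.843 = 135.39 g.

135.4 g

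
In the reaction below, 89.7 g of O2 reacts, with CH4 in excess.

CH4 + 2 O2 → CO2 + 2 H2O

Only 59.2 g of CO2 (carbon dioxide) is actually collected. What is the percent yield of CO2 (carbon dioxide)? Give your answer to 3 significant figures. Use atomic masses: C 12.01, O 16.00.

96.0 %

M(O2) = 2(16.00) = 32.00 g/mol.
M(CO2) = 12.01 + 2(16.00) = 44.01 g/mol.
n(O2) = 89.70 g / 32.00 g/mol = 2.803 mol.
From the equation the O2:CO2 mole ratio is 2:1, so n(CO2) = 2.803 × 1/2 = 1.402 mol.
Mass of CO2 = 1.402 mol × 44.01 g/mol = 61.68 g.
This is the theoretical yield. Percent yield = 59.2 g / 61.68 g × 100% = 95.97%.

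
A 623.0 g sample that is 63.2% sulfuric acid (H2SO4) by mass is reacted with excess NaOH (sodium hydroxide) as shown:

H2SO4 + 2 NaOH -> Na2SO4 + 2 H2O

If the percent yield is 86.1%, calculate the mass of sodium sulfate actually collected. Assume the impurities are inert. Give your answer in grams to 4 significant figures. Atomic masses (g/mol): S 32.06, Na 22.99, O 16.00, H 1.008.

Pure H2SO4 available = 623.0 g × 0.632 = 393.74 g.
M(H2SO4) = 2(1.008) + 32.06 + 4(16.00) = 98.076 g/mol.
M(Na2SO4) = 2(22.99) + 32.06 + 4(16.00) = 142.04 g/mol.
n(H2SO4) = 393.74 g / 98.076 g/mol = 4.0146 mol.
From the equation the H2SO4:Na2SO4 mole ratio is 1:1, so n(Na2SO4) = 4.0146 × 1/1 = 4.0146 mol.
Mass of Na2SO4 = 4.0146 mol × 142.04 g/mol = 570.23 g.
Actual mass collected = 570.23 g × 0.861 = 490.97 g.

491.0 g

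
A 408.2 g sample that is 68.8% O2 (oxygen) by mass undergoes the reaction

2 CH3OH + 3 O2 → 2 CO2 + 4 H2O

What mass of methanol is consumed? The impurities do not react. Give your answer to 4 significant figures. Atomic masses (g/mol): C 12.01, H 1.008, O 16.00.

Mass of pure O2 = 408.2 g × 0.688 = 280.84 g.
M(O2) = 2(16.00) = 32.00 g/mol.
M(CH3OH) = 12.01 + 4(1.008) + 16.00 = 32.042 g/mol.
n(O2) = 280.84 g / 32.00 g/mol = 8.7763 mol.
From the equation the O2:CH3OH mole ratio is 3:2, so n(CH3OH) = 8.7763 × 2/3 = 5.8509 mol.
Mass of CH3OH = 5.8509 mol × 32.042 g/mol = 187.47 g.

187.5 g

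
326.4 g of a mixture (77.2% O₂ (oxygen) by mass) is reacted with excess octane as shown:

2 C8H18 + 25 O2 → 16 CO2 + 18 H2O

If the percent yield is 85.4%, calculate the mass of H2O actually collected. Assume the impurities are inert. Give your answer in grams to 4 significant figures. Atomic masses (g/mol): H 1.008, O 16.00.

Pure O2 available = 326.4 g × 0.772 = 251.98 g.
M(O2) = 2(16.00) = 32.00 g/mol.
M(H2O) = 2(1.008) + 16.00 = 18.016 g/mol.
n(O2) = 251.98 g / 32.00 g/mol = 7.8744 mol.
From the equation the O2:H2O mole ratio is 25:18, so n(H2O) = 7.8744 × 18/25 = 5.6696 mol.
Mass of H2O = 5.6696 mol × 18.016 g/mol = 102.14 g.
Actual mass collected = 102.14 g × 0.854 = 87.230 g.

87.23 g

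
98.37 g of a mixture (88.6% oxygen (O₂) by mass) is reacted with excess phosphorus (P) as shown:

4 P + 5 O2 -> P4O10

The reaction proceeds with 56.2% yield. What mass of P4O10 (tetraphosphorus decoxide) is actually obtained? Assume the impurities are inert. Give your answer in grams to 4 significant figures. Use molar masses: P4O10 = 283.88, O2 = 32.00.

86.91 g

Pure O2 available = 98.37 g × 0.886 = 87.156 g.
n(O2) = 87.156 g / 32.00 g/mol = 2.7236 mol.
From the equation the O2:P4O10 mole ratio is 5:1, so n(P4O10) = 2.7236 × 1/5 = 0.54472 mol.
Mass of P4O10 = 0.54472 mol × 283.88 g/mol = 154.64 g.
Actual mass collected = 154.64 g × 0.562 = 86.906 g.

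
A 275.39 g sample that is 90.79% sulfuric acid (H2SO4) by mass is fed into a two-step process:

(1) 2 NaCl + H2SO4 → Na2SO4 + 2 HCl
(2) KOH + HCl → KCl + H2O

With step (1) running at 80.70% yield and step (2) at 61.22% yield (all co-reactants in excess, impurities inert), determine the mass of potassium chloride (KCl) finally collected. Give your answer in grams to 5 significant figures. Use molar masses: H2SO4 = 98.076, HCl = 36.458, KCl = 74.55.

187.79 g

Pure H2SO4 = 275.39 × 0.9079 = 250.027 g.
n(H2SO4) = 250.027 / 98.076 = 2.54931 mol.
Step 1 (H2SO4:HCl = 1:2): theoretical n(HCl) = 5.09863 mol; at 80.70% yield, n(HCl) = 4.11459 mol.
Step 2 (HCl:KCl = 1:1): theoretical n(KCl) = 4.11459 mol, so theoretical mass = 4.11459 × 74.55 = 306.743 g.
At 61.22% yield, actual mass of KCl = 306.743 × 0.6122 = 187.788 g.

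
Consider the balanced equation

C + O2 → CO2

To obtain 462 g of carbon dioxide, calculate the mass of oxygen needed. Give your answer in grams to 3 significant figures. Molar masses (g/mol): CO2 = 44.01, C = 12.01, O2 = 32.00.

336 g

n(CO2) = 462.0 g / 44.01 g/mol = 10.50 mol.
From the equation the CO2:O2 mole ratio is 1:1, so n(O2) = 10.50 × 1/1 = 10.50 mol.
Mass of O2 = 10.50 mol × 32.00 g/mol = 335.9 g.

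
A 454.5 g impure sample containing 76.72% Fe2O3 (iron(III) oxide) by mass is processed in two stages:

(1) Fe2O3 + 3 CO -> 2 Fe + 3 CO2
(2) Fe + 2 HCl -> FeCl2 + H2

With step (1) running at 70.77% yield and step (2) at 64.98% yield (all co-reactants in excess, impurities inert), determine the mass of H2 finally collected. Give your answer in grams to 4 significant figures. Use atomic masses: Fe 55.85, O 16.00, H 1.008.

Pure Fe2O3 = 454.5 × 0.7672 = 348.69 g.
M(Fe2O3) = 2(55.85) + 3(16.00) = 159.70 g/mol.
M(H2) = 2(1.008) = 2.016 g/mol.
n(Fe2O3) = 348.69 / 159.70 = 2.1834 mol.
Step 1 (Fe2O3:Fe = 1:2): theoretical n(Fe) = 4.3668 mol; at 70.77% yield, n(Fe) = 3.0904 mol.
Step 2 (Fe:H2 = 1:1): theoretical n(H2) = 3.0904 mol, so theoretical mass = 3.0904 × 2.016 = 6.2303 g.
At 64.98% yield, actual mass of H2 = 6.2303 × 0.6498 = 4.0484 g.

4.048 g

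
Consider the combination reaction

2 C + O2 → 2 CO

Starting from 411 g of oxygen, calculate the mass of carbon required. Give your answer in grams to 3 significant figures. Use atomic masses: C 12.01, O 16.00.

M(O2) = 2(16.00) = 32.00 g/mol.
M(C) = 12.01 g/mol.
n(O2) = 411.0 g / 32.00 g/mol = 12.84 mol.
From the equation the O2:C mole ratio is 1:2, so n(C) = 12.84 × 2/1 = 25.69 mol.
Mass of C = 25.69 mol × 12.01 g/mol = 308.5 g.

309 g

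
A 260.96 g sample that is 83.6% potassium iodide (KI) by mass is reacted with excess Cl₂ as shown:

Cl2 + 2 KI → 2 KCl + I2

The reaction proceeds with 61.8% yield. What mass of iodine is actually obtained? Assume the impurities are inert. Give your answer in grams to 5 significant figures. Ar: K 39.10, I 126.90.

Pure KI available = 260.96 g × 0.836 = 218.163 g.
M(KI) = 39.10 + 126.90 = 166.00 g/mol.
M(I2) = 2(126.90) = 253.80 g/mol.
n(KI) = 218.163 g / 166.00 g/mol = 1.31423 mol.
From the equation the KI:I2 mole ratio is 2:1, so n(I2) = 1.31423 × 1/2 = 0.657116 mol.
Mass of I2 = 0.657116 mol × 253.80 g/mol = 166.776 g.
Actual mass collected = 166.776 g × 0.618 = 103.068 g.

103.07 g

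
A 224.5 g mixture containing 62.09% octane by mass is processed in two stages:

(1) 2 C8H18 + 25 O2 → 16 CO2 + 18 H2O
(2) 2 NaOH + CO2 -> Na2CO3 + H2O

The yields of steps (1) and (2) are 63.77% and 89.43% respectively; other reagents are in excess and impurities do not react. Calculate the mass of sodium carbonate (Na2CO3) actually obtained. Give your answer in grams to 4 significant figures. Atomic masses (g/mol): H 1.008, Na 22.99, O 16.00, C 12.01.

590.1 g

Pure C8H18 = 224.5 × 0.6209 = 139.39 g.
M(C8H18) = 8(12.01) + 18(1.008) = 114.224 g/mol.
M(Na2CO3) = 2(22.99) + 12.01 + 3(16.00) = 105.99 g/mol.
n(C8H18) = 139.39 / 114.224 = 1.2203 mol.
Step 1 (C8H18:CO2 = 2:16): theoretical n(CO2) = 9.7627 mol; at 63.77% yield, n(CO2) = 6.2257 mol.
Step 2 (CO2:Na2CO3 = 1:1): theoretical n(Na2CO3) = 6.2257 mol, so theoretical mass = 6.2257 × 105.99 = 659.86 g.
At 89.43% yield, actual mass of Na2CO3 = 659.86 × 0.8943 = 590.11 g.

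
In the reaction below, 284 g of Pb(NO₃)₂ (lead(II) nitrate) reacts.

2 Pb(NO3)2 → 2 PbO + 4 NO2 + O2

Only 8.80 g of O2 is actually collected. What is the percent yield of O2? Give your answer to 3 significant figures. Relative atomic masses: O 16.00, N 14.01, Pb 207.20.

64.1 %

M(Pb(NO3)2) = 207.20 + 2(14.01) + 6(16.00) = 331.22 g/mol.
M(O2) = 2(16.00) = 32.00 g/mol.
n(Pb(NO3)2) = 284.0 g / 331.22 g/mol = 0.8574 mol.
From the equation the Pb(NO3)2:O2 mole ratio is 2:1, so n(O2) = 0.8574 × 1/2 = 0.4287 mol.
Mass of O2 = 0.4287 mol × 32.00 g/mol = 13.72 g.
This is the theoretical yield. Percent yield = 8.80 g / 13.72 g × 100% = 64.14%.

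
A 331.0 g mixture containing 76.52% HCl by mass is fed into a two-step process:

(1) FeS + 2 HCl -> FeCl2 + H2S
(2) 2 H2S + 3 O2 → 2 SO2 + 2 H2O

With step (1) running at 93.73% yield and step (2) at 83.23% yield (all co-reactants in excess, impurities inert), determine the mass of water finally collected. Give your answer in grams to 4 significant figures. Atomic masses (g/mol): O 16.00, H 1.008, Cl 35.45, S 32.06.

48.82 g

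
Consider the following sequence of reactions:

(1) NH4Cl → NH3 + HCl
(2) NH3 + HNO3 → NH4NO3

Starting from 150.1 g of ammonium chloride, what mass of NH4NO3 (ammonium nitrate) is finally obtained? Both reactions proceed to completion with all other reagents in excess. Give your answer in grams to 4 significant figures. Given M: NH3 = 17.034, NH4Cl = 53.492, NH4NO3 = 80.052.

n(NH4Cl) = 150.10 / 53.492 = 2.8060 mol.
Step 1 gives a 1:1 ratio of NH4Cl to NH3, so n(NH3) = 2.8060 mol.
In step 2 the NH3:NH4NO3 ratio is 1:1, so n(NH4NO3) = 2.8060 mol.
Mass of NH4NO3 = 2.8060 × 80.052 = 224.63 g.

224.6 g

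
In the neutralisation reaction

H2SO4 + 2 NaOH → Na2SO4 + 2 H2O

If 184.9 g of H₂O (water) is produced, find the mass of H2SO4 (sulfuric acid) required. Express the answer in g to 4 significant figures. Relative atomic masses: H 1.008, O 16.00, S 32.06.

503.3 g

M(H2O) = 2(1.008) + 16.00 = 18.016 g/mol.
M(H2SO4) = 2(1.008) + 32.06 + 4(16.00) = 98.076 g/mol.
n(H2O) = 184.90 g / 18.016 g/mol = 10.263 mol.
From the equation the H2O:H2SO4 mole ratio is 2:1, so n(H2SO4) = 10.263 × 1/2 = 5.1315 mol.
Mass of H2SO4 = 5.1315 mol × 98.076 g/mol = 503.28 g.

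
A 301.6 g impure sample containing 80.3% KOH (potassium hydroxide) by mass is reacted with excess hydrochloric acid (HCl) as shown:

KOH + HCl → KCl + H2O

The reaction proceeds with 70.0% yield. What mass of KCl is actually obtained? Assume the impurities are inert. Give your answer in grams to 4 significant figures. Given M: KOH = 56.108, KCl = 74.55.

Pure KOH available = 301.6 g × 0.803 = 242.18 g.
n(KOH) = 242.18 g / 56.108 g/mol = 4.3164 mol.
From the equation the KOH:KCl mole ratio is 1:1, so n(KCl) = 4.3164 × 1/1 = 4.3164 mol.
Mass of KCl = 4.3164 mol × 74.55 g/mol = 321.79 g.
Actual mass collected = 321.79 g × 0.700 = 225.25 g.

225.3 g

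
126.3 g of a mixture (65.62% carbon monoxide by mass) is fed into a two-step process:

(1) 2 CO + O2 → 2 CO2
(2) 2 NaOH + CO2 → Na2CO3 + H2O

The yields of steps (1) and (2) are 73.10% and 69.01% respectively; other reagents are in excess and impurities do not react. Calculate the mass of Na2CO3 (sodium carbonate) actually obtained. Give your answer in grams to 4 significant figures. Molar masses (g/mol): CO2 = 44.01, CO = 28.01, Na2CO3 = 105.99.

Pure CO = 126.3 × 0.6562 = 82.878 g.
n(CO) = 82.878 / 28.01 = 2.9589 mol.
Step 1 (CO:CO2 = 2:2): theoretical n(CO2) = 2.9589 mol; at 73.10% yield, n(CO2) = 2.1629 mol.
Step 2 (CO2:Na2CO3 = 1:1): theoretical n(Na2CO3) = 2.1629 mol, so theoretical mass = 2.1629 × 105.99 = 229.25 g.
At 69.01% yield, actual mass of Na2CO3 = 229.25 × 0.6901 = 158.21 g.

158.2 g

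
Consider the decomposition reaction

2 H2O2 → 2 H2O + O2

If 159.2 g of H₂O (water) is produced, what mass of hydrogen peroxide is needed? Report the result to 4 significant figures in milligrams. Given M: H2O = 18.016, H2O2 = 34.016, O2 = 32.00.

300600 mg

n(H2O) = 159.20 g / 18.016 g/mol = 8.8366 mol.
From the equation the H2O:H2O2 mole ratio is 2:2, so n(H2O2) = 8.8366 × 2/2 = 8.8366 mol.
Mass of H2O2 = 8.8366 mol × 34.016 g/mol = 300.59 g.
Converting to mg: 300.59 g = 300600 mg.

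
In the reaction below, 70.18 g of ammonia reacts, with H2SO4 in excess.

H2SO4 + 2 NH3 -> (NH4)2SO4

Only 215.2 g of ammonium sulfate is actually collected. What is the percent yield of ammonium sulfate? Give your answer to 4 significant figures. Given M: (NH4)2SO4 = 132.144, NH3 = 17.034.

n(NH3) = 70.180 g / 17.034 g/mol = 4.1200 mol.
From the equation the NH3:(NH4)2SO4 mole ratio is 2:1, so n((NH4)2SO4) = 4.1200 × 1/2 = 2.0600 mol.
Mass of (NH4)2SO4 = 2.0600 mol × 132.144 g/mol = 272.22 g.
This is the theoretical yield. Percent yield = 215.2 g / 272.22 g × 100% = 79.055%.

79.05 %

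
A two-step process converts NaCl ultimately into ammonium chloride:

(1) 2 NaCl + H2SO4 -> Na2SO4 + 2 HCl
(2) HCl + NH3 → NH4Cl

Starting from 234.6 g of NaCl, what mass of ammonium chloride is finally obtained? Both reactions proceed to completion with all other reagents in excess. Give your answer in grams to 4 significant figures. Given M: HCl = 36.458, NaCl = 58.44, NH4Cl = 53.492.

214.7 g

n(NaCl) = 234.60 / 58.44 = 4.0144 mol.
Step 1 gives a 2:2 ratio of NaCl to HCl, so n(HCl) = 4.0144 mol.
In step 2 the HCl:NH4Cl ratio is 1:1, so n(NH4Cl) = 4.0144 mol.
Mass of NH4Cl = 4.0144 × 53.492 = 214.74 g.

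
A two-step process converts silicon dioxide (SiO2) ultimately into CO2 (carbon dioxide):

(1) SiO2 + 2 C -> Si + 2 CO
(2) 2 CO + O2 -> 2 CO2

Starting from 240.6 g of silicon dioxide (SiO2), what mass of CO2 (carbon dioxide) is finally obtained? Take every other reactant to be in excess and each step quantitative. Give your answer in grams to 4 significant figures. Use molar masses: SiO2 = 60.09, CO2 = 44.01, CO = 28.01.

352.4 g

n(SiO2) = 240.60 / 60.09 = 4.0040 mol.
Step 1 gives a 1:2 ratio of SiO2 to CO, so n(CO) = 8.0080 mol.
In step 2 the CO:CO2 ratio is 2:2, so n(CO2) = 8.0080 mol.
Mass of CO2 = 8.0080 × 44.01 = 352.43 g.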